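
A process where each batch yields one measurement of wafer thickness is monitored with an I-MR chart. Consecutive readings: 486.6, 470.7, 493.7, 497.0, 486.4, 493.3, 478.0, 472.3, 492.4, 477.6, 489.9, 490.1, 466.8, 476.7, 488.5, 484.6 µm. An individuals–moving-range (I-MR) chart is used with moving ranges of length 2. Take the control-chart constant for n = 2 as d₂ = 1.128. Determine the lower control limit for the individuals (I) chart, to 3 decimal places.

X̄ = (486.6 + 470.7 + 493.7 + 497.0 + 486.4 + 493.3 + 478.0 + 472.3 + 492.4 + 477.6 + 489.9 + 490.1 + 466.8 + 476.7 + 488.5 + 484.6) / 16 = 484.0375
Moving ranges: 15.9, 23.0, 3.3, 10.6, 6.9, 15.3, 5.7, 20.1, 14.8, 12.3, 0.2, 23.3, 9.9, 11.8, 3.9; M̄R̄ = 177.0000 / 15 = 11.8000
LCL = X̄ − 3·M̄R̄/d₂ = 484.0375 − 3 × 11.8000 / 1.128 = 452.6545

452.655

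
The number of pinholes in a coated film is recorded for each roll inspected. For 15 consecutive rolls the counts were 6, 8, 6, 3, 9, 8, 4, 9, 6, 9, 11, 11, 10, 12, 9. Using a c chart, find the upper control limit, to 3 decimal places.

16.587

c̄ = (6 + 8 + 6 + 3 + 9 + 8 + 4 + 9 + 6 + 9 + 11 + 11 + 10 + 12 + 9) / 15 = 121 / 15 = 8.0667
UCL = c̄ + 3√c̄ = 8.0667 + 3 × √8.0667 = 8.0667 + 3 × 2.8402 = 16.5872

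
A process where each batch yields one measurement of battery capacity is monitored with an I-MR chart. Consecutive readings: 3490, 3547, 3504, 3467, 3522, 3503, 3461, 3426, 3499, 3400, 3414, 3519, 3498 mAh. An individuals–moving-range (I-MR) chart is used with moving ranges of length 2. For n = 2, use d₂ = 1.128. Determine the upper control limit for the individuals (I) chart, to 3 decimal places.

X̄ = (3490 + 3547 + 3504 + 3467 + 3522 + 3503 + 3461 + 3426 + 3499 + 3400 + 3414 + 3519 + 3498) / 13 = 3480.7692
Moving ranges: 57, 43, 37, 55, 19, 42, 35, 73, 99, 14, 105, 21; M̄R̄ = 600.0000 / 12 = 50.0000
UCL = X̄ + 3·M̄R̄/d₂ = 3480.7692 + 3 × 50.0000 / 1.128 = 3613.7480

3613.748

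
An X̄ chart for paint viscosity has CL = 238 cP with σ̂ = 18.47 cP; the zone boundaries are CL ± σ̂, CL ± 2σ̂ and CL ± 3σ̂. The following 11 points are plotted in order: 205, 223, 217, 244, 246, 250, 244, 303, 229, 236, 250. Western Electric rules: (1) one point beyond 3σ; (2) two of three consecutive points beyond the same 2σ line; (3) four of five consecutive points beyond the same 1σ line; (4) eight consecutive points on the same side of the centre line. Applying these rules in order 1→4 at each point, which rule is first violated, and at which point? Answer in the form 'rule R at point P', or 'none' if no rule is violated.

Zone of each point (C = within 1σ̂, B = 1σ̂–2σ̂, A = 2σ̂–3σ̂, * = beyond 3σ̂; sign = side of CL): 1:-B, 2:-C, 3:-B, 4:+C, 5:+C, 6:+C, 7:+C, 8:+*, 9:-C, 10:-C, 11:+C
Rule 1 (one point beyond the 3σ limits) is satisfied at point 8.

rule 1 at point 8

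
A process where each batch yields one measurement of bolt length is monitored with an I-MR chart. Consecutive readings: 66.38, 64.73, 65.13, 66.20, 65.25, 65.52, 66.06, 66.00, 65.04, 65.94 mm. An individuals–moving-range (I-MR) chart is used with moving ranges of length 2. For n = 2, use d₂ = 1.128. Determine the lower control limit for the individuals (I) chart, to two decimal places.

X̄ = (66.38 + 64.73 + 65.13 + 66.20 + 65.25 + 65.52 + 66.06 + 66.00 + 65.04 + 65.94) / 10 = 65.6250
Moving ranges: 1.65, 0.40, 1.07, 0.95, 0.27, 0.54, 0.06, 0.96, 0.90; M̄R̄ = 6.8000 / 9 = 0.7556
LCL = X̄ − 3·M̄R̄/d₂ = 65.6250 − 3 × 0.7556 / 1.128 = 63.6155

63.62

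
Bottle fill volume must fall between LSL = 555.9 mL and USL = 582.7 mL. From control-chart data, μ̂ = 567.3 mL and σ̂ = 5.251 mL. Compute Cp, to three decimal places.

0.851

Cp = (USL − LSL) / (6σ̂) = (582.7 − 555.9) / (6 × 5.251) = 26.8000 / 31.5060 = 0.8506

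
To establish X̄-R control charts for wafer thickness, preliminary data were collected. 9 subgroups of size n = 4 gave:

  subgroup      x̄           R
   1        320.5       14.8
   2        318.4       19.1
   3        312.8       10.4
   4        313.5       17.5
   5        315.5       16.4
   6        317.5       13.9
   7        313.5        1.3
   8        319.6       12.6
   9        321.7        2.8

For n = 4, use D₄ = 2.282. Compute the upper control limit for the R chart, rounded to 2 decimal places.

R̄ = (14.8 + 19.1 + 10.4 + 17.5 + 16.4 + 13.9 + 1.3 + 12.6 + 2.8) / 9 = 108.8000 / 9 = 12.0889
UCL_R = D₄·R̄ = 2.282 × 12.0889 = 27.5868

27.59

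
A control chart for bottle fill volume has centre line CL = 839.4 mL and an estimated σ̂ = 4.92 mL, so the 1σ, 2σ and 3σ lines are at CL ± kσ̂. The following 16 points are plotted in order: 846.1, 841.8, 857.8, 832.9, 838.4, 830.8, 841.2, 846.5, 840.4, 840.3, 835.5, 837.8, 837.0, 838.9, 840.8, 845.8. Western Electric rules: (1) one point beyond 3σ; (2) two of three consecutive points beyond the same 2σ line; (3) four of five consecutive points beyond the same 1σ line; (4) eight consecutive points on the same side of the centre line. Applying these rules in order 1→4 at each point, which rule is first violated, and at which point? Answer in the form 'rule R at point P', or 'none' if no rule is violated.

rule 1 at point 3

Zone of each point (C = within 1σ̂, B = 1σ̂–2σ̂, A = 2σ̂–3σ̂, * = beyond 3σ̂; sign = side of CL): 1:+B, 2:+C, 3:+*, 4:-B, 5:-C, 6:-B, 7:+C, 8:+B, 9:+C, 10:+C, 11:-C, 12:-C, 13:-C, 14:-C, 15:+C, 16:+B
Rule 1 (one point beyond the 3σ limits) is satisfied at point 3.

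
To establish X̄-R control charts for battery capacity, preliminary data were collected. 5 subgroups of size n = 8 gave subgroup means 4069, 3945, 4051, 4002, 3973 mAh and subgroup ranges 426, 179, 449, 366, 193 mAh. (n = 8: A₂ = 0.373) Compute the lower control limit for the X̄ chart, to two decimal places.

3887.67

X̄̄ = (4069 + 3945 + 4051 + 4002 + 3973) / 5 = 20040.0000 / 5 = 4008.0000
R̄ = (426 + 179 + 449 + 366 + 193) / 5 = 1613.0000 / 5 = 322.6000
LCL = X̄̄ − A₂·R̄ = 4008.0000 − 0.373 × 322.6000 = 3887.6702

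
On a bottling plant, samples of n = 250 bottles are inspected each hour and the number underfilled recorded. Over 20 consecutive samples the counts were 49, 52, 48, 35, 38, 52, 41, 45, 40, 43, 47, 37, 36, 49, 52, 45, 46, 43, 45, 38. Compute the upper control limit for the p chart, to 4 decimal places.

0.2485

p̄ = Σdᵢ / (k·n) = 881 / (20 × 250) = 0.17620
UCL = p̄ + 3·√(p̄(1−p̄)/n) = 0.17620 + 3 × √(0.17620×0.82380/250) = 0.17620 + 3 × 0.02410 = 0.24849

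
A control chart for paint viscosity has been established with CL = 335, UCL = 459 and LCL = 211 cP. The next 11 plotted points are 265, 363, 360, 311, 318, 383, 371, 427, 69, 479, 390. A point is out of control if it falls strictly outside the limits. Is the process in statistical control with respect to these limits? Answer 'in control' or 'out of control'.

out of control

Compare each point to [211, 459]: sample 9 = 69 < LCL; sample 10 = 479 > UCL.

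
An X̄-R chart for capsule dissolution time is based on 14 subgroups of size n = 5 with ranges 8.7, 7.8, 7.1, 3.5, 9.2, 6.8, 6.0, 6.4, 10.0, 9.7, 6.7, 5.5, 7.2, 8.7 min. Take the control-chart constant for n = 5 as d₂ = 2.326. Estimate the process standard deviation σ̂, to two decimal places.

R̄ = (8.7 + 7.8 + 7.1 + 3.5 + 9.2 + 6.8 + 6.0 + 6.4 + 10.0 + 9.7 + 6.7 + 5.5 + 7.2 + 8.7) / 14 = 7.3786
σ̂ = R̄ / d₂ = 7.3786 / 2.326 = 3.1722

3.17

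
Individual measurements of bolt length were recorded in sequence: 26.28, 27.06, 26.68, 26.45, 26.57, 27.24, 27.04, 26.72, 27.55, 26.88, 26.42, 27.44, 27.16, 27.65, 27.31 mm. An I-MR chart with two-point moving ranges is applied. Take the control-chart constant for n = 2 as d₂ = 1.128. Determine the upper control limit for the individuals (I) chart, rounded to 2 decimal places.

X̄ = (26.28 + 27.06 + 26.68 + 26.45 + 26.57 + 27.24 + 27.04 + 26.72 + 27.55 + 26.88 + 26.42 + 27.44 + 27.16 + 27.65 + 27.31) / 15 = 26.9633
Moving ranges: 0.78, 0.38, 0.23, 0.12, 0.67, 0.20, 0.32, 0.83, 0.67, 0.46, 1.02, 0.28, 0.49, 0.34; M̄R̄ = 6.7900 / 14 = 0.4850
UCL = X̄ + 3·M̄R̄/d₂ = 26.9633 + 3 × 0.4850 / 1.128 = 28.2532

28.25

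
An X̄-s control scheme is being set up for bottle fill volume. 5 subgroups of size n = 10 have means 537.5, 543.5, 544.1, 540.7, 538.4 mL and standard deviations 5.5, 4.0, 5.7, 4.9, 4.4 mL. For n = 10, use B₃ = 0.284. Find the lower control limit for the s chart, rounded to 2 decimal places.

1.39

s̄ = (5.5 + 4.0 + 5.7 + 4.9 + 4.4) / 5 = 4.9000
LCL_s = B₃·s̄ = 0.284 × 4.9000 = 1.3916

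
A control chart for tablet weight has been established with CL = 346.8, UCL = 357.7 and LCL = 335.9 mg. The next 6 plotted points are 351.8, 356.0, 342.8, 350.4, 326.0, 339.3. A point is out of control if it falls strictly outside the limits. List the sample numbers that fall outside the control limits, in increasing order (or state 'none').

Compare each point to [335.9, 357.7]: sample 5 = 326.0 < LCL.

5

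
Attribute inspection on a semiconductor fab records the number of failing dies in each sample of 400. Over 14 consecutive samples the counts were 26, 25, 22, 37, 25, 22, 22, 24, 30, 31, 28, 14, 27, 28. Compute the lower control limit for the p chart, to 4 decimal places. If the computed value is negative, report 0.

0.0276

p̄ = Σdᵢ / (k·n) = 361 / (14 × 400) = 0.06446
LCL = p̄ − 3·√(p̄(1−p̄)/n) = 0.06446 − 3 × 0.01228 = 0.02763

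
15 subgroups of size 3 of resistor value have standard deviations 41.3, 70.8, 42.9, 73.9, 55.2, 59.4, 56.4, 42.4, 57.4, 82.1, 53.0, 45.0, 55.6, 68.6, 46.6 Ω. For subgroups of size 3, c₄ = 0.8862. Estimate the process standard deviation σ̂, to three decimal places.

s̄ = (41.3 + 70.8 + 42.9 + 73.9 + 55.2 + 59.4 + 56.4 + 42.4 + 57.4 + 82.1 + 53.0 + 45.0 + 55.6 + 68.6 + 46.6) / 15 = 56.7067
σ̂ = s̄ / c₄ = 56.7067 / 0.8862 = 63.9886

63.989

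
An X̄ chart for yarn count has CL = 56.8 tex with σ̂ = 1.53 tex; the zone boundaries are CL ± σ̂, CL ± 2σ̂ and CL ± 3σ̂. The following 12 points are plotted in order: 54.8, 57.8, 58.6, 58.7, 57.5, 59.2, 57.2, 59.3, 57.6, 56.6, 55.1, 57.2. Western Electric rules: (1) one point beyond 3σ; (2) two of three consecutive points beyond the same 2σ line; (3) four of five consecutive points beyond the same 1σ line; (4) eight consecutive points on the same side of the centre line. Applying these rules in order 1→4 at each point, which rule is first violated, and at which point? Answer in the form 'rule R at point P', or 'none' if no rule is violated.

Zone of each point (C = within 1σ̂, B = 1σ̂–2σ̂, A = 2σ̂–3σ̂, * = beyond 3σ̂; sign = side of CL): 1:-B, 2:+C, 3:+B, 4:+B, 5:+C, 6:+B, 7:+C, 8:+B, 9:+C, 10:-C, 11:-B, 12:+C
Rule 4 (eight consecutive points on the same side of the centre line) is satisfied at point 9.

rule 4 at point 9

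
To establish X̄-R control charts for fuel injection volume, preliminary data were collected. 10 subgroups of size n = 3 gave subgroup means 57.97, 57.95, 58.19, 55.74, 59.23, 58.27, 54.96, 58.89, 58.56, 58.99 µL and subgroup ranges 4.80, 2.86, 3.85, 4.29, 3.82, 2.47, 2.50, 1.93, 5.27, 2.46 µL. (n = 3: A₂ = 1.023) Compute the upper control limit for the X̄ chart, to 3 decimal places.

61.379

X̄̄ = (57.97 + 57.95 + 58.19 + 55.74 + 59.23 + 58.27 + 54.96 + 58.89 + 58.56 + 58.99) / 10 = 578.7500 / 10 = 57.8750
R̄ = (4.80 + 2.86 + 3.85 + 4.29 + 3.82 + 2.47 + 2.50 + 1.93 + 5.27 + 2.46) / 10 = 34.2500 / 10 = 3.4250
UCL = X̄̄ + A₂·R̄ = 57.8750 + 1.023 × 3.4250 = 61.3788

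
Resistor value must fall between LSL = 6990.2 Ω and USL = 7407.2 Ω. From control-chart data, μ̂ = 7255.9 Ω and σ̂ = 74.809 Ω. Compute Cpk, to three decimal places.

0.674

Cpu = (USL − μ̂) / (3σ̂) = (7407.2 − 7255.9) / (3 × 74.809) = 0.6742; Cpl = (μ̂ − LSL) / (3σ̂) = (7255.9 − 6990.2) / (3 × 74.809) = 1.1839; Cpk = min(Cpu, Cpl) = 0.6742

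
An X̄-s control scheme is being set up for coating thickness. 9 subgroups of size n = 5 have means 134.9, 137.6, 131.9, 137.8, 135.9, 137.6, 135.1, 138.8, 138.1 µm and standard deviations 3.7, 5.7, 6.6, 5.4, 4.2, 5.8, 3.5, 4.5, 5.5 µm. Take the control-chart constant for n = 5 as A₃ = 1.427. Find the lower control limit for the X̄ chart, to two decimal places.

129.29

X̄̄ = (134.9 + 137.6 + 131.9 + 137.8 + 135.9 + 137.6 + 135.1 + 138.8 + 138.1) / 9 = 136.4111
s̄ = (3.7 + 5.7 + 6.6 + 5.4 + 4.2 + 5.8 + 3.5 + 4.5 + 5.5) / 9 = 4.9889
LCL = X̄̄ − A₃·s̄ = 136.4111 − 1.427 × 4.9889 = 129.2920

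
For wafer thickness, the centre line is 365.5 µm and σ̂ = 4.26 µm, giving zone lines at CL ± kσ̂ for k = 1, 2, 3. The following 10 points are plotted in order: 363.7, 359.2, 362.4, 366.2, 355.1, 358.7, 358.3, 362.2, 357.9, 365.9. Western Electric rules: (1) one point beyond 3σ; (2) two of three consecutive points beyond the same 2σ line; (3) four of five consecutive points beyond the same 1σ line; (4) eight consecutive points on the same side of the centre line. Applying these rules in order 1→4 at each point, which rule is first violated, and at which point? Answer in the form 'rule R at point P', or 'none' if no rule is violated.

rule 3 at point 9

Zone of each point (C = within 1σ̂, B = 1σ̂–2σ̂, A = 2σ̂–3σ̂, * = beyond 3σ̂; sign = side of CL): 1:-C, 2:-B, 3:-C, 4:+C, 5:-A, 6:-B, 7:-B, 8:-C, 9:-B, 10:+C
Rule 3 (four of five consecutive points beyond the same 1σ limit) is satisfied at point 9.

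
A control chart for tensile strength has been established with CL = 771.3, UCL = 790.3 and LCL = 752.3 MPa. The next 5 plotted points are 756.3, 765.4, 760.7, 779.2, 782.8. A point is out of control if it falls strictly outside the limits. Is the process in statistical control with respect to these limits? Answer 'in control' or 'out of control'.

in control

All 5 points lie within [752.3, 790.3].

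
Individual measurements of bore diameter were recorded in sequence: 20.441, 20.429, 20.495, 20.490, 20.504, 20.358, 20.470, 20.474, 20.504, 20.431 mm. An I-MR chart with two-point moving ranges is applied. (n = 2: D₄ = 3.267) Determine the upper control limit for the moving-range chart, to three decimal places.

0.168

Moving ranges: 0.012, 0.066, 0.005, 0.014, 0.146, 0.112, 0.004, 0.030, 0.073; M̄R̄ = 0.4620 / 9 = 0.0513
UCL_MR = D₄·M̄R̄ = 3.267 × 0.0513 = 0.1677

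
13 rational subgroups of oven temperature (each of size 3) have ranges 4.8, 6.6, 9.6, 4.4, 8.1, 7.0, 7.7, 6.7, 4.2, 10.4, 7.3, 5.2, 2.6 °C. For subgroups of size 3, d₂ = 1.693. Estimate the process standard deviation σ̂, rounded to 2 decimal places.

3.84

R̄ = (4.8 + 6.6 + 9.6 + 4.4 + 8.1 + 7.0 + 7.7 + 6.7 + 4.2 + 10.4 + 7.3 + 5.2 + 2.6) / 13 = 6.5077
σ̂ = R̄ / d₂ = 6.5077 / 1.693 = 3.8439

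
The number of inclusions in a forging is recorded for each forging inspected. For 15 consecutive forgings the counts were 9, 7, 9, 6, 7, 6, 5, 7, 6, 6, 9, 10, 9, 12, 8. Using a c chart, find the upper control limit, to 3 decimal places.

c̄ = (9 + 7 + 9 + 6 + 7 + 6 + 5 + 7 + 6 + 6 + 9 + 10 + 9 + 12 + 8) / 15 = 116 / 15 = 7.7333
UCL = c̄ + 3√c̄ = 7.7333 + 3 × √7.7333 = 7.7333 + 3 × 2.7809 = 16.0760

16.076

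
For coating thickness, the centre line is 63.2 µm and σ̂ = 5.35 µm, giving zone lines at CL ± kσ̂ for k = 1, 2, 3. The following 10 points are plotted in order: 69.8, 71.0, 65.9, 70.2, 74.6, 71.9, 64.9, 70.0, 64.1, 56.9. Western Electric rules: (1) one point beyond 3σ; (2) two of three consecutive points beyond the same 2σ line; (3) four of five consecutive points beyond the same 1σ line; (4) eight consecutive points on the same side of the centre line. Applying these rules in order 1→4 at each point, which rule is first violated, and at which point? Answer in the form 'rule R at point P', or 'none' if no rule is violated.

rule 3 at point 5

Zone of each point (C = within 1σ̂, B = 1σ̂–2σ̂, A = 2σ̂–3σ̂, * = beyond 3σ̂; sign = side of CL): 1:+B, 2:+B, 3:+C, 4:+B, 5:+A, 6:+B, 7:+C, 8:+B, 9:+C, 10:-B
Rule 3 (four of five consecutive points beyond the same 1σ limit) is satisfied at point 5.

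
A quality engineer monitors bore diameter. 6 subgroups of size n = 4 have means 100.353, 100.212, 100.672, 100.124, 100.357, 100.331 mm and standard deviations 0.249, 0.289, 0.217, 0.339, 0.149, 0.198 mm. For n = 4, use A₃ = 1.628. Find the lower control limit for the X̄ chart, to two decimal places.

X̄̄ = (100.353 + 100.212 + 100.672 + 100.124 + 100.357 + 100.331) / 6 = 100.3415
s̄ = (0.249 + 0.289 + 0.217 + 0.339 + 0.149 + 0.198) / 6 = 0.2402
LCL = X̄̄ − A₃·s̄ = 100.3415 − 1.628 × 0.2402 = 99.9505

99.95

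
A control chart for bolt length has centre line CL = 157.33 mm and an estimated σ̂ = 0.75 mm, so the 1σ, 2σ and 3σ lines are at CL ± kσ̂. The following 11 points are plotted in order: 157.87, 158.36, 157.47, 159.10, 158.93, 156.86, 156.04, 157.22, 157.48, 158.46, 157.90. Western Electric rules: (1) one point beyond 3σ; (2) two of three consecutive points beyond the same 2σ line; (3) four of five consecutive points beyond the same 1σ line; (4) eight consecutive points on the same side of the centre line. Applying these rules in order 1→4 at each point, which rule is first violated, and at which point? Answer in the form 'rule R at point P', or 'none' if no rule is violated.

Zone of each point (C = within 1σ̂, B = 1σ̂–2σ̂, A = 2σ̂–3σ̂, * = beyond 3σ̂; sign = side of CL): 1:+C, 2:+B, 3:+C, 4:+A, 5:+A, 6:-C, 7:-B, 8:-C, 9:+C, 10:+B, 11:+C
Rule 2 (two of three consecutive points beyond the same 2σ limit) is satisfied at point 5.

rule 2 at point 5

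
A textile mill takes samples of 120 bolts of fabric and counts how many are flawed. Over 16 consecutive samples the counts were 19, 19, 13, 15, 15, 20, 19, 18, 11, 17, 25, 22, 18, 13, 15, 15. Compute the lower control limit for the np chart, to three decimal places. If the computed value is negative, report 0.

5.630

p̄ = Σdᵢ / (k·n) = 274 / (16 × 120) = 0.14271
LCL = np̄ − 3·√(np̄(1−p̄)) = 17.1250 − 3 × 3.8316 = 5.6302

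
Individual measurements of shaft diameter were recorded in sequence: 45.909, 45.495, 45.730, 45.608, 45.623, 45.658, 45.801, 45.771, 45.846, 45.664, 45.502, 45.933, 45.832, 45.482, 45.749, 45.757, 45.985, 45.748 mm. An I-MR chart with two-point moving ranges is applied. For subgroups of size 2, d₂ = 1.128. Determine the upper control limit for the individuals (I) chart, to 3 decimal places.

X̄ = (45.909 + 45.495 + 45.730 + 45.608 + 45.623 + 45.658 + 45.801 + 45.771 + 45.846 + 45.664 + 45.502 + 45.933 + 45.832 + 45.482 + 45.749 + 45.757 + 45.985 + 45.748) / 18 = 45.7274
Moving ranges: 0.414, 0.235, 0.122, 0.015, 0.035, 0.143, 0.030, 0.075, 0.182, 0.162, 0.431, 0.101, 0.350, 0.267, 0.008, 0.228, 0.237; M̄R̄ = 3.0350 / 17 = 0.1785
UCL = X̄ + 3·M̄R̄/d₂ = 45.7274 + 3 × 0.1785 / 1.128 = 46.2022

46.202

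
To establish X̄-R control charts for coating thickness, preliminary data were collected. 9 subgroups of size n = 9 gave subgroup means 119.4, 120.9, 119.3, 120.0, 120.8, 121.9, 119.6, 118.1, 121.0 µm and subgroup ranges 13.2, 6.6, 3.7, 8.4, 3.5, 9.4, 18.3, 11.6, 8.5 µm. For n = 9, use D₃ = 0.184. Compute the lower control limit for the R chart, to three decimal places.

R̄ = (13.2 + 6.6 + 3.7 + 8.4 + 3.5 + 9.4 + 18.3 + 11.6 + 8.5) / 9 = 83.2000 / 9 = 9.2444
LCL_R = D₃·R̄ = 0.184 × 9.2444 = 1.7010

1.701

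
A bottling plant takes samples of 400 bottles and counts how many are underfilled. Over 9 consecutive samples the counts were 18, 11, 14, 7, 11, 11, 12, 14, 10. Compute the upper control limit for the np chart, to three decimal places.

22.235

p̄ = Σdᵢ / (k·n) = 108 / (9 × 400) = 0.03000
UCL = np̄ + 3·√(np̄(1−p̄)) = 12.0000 + 3 × √(12.0000×0.97000) = 12.0000 + 3 × 3.4117 = 22.2352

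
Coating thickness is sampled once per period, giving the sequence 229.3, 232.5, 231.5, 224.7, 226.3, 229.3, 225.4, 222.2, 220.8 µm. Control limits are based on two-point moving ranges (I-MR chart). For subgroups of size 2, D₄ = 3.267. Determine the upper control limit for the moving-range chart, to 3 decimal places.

Moving ranges: 3.2, 1.0, 6.8, 1.6, 3.0, 3.9, 3.2, 1.4; M̄R̄ = 24.1000 / 8 = 3.0125
UCL_MR = D₄·M̄R̄ = 3.267 × 3.0125 = 9.8418

9.842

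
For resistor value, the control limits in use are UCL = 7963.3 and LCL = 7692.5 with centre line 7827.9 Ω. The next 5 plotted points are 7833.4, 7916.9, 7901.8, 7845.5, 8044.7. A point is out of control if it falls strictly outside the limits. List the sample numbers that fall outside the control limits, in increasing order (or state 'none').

5

Compare each point to [7692.5, 7963.3]: sample 5 = 8044.7 > UCL.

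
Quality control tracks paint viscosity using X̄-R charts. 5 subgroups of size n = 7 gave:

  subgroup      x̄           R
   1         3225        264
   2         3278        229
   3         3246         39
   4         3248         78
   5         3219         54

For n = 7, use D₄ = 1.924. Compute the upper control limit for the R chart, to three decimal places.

255.507

R̄ = (264 + 229 + 39 + 78 + 54) / 5 = 664.0000 / 5 = 132.8000
UCL_R = D₄·R̄ = 1.924 × 132.8000 = 255.5072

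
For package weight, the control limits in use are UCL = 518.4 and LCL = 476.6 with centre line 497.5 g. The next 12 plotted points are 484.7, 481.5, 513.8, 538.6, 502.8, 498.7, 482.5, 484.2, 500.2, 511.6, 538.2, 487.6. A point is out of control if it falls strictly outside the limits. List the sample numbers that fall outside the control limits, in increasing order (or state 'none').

Compare each point to [476.6, 518.4]: sample 4 = 538.6 > UCL; sample 11 = 538.2 > UCL.

4, 11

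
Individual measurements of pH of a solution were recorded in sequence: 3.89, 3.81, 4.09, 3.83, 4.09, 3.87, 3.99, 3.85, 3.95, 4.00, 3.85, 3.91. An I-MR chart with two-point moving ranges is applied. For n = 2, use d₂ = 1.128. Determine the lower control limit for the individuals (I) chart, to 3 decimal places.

3.512

X̄ = (3.89 + 3.81 + 4.09 + 3.83 + 4.09 + 3.87 + 3.99 + 3.85 + 3.95 + 4.00 + 3.85 + 3.91) / 12 = 3.9275
Moving ranges: 0.08, 0.28, 0.26, 0.26, 0.22, 0.12, 0.14, 0.10, 0.05, 0.15, 0.06; M̄R̄ = 1.7200 / 11 = 0.1564
LCL = X̄ − 3·M̄R̄/d₂ = 3.9275 − 3 × 0.1564 / 1.128 = 3.5116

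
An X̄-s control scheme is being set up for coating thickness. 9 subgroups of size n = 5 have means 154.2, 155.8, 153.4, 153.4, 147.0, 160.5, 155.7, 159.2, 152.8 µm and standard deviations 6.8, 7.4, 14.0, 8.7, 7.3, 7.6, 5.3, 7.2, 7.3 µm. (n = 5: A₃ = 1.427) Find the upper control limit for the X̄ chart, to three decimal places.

166.019

X̄̄ = (154.2 + 155.8 + 153.4 + 153.4 + 147.0 + 160.5 + 155.7 + 159.2 + 152.8) / 9 = 154.6667
s̄ = (6.8 + 7.4 + 14.0 + 8.7 + 7.3 + 7.6 + 5.3 + 7.2 + 7.3) / 9 = 7.9556
UCL = X̄̄ + A₃·s̄ = 154.6667 + 1.427 × 7.9556 = 166.0192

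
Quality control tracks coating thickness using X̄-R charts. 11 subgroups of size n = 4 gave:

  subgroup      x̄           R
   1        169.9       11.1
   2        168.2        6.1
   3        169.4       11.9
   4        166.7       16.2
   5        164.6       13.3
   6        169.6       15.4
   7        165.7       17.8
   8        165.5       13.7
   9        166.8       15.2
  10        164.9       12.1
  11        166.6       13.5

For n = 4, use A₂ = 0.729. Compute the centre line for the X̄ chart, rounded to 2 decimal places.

167.08

X̄̄ = (169.9 + 168.2 + 169.4 + 166.7 + 164.6 + 169.6 + 165.7 + 165.5 + 166.8 + 164.9 + 166.6) / 11 = 1837.9000 / 11 = 167.0818
CL = X̄̄ = 167.0818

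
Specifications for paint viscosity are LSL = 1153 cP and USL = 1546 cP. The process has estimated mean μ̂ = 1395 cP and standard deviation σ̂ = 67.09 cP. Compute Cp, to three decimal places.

0.976

Cp = (USL − LSL) / (6σ̂) = (1546 − 1153) / (6 × 67.09) = 393.0000 / 402.5400 = 0.9763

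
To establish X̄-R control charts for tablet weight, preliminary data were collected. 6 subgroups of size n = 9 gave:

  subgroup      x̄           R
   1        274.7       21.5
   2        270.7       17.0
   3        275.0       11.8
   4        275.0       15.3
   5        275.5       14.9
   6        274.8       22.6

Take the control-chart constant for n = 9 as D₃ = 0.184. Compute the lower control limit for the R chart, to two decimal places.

R̄ = (21.5 + 17.0 + 11.8 + 15.3 + 14.9 + 22.6) / 6 = 103.1000 / 6 = 17.1833
LCL_R = D₃·R̄ = 0.184 × 17.1833 = 3.1617

3.16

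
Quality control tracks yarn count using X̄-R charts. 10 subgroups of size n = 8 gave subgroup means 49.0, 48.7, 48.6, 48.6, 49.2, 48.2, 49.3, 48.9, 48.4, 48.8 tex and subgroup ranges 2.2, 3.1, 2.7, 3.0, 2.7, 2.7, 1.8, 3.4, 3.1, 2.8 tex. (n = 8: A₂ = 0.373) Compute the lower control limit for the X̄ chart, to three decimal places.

47.744

X̄̄ = (49.0 + 48.7 + 48.6 + 48.6 + 49.2 + 48.2 + 49.3 + 48.9 + 48.4 + 48.8) / 10 = 487.7000 / 10 = 48.7700
R̄ = (2.2 + 3.1 + 2.7 + 3.0 + 2.7 + 2.7 + 1.8 + 3.4 + 3.1 + 2.8) / 10 = 27.5000 / 10 = 2.7500
LCL = X̄̄ − A₂·R̄ = 48.7700 − 0.373 × 2.7500 = 47.7442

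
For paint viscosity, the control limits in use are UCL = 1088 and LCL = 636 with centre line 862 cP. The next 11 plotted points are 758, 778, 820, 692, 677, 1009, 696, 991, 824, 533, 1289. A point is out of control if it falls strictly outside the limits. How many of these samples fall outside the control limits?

2

Compare each point to [636, 1088]: sample 10 = 533 < LCL; sample 11 = 1289 > UCL.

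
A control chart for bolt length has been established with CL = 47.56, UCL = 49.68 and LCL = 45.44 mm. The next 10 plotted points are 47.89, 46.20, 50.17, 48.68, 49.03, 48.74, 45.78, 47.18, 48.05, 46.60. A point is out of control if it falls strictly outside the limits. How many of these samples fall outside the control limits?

Compare each point to [45.44, 49.68]: sample 3 = 50.17 > UCL.

1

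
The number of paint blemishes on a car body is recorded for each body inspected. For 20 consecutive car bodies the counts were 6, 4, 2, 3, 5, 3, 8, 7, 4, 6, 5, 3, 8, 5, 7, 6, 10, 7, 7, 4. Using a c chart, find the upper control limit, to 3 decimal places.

c̄ = (6 + 4 + 2 + 3 + 5 + 3 + 8 + 7 + 4 + 6 + 5 + 3 + 8 + 5 + 7 + 6 + 10 + 7 + 7 + 4) / 20 = 110 / 20 = 5.5000
UCL = c̄ + 3√c̄ = 5.5000 + 3 × √5.5000 = 5.5000 + 3 × 2.3452 = 12.5356

12.536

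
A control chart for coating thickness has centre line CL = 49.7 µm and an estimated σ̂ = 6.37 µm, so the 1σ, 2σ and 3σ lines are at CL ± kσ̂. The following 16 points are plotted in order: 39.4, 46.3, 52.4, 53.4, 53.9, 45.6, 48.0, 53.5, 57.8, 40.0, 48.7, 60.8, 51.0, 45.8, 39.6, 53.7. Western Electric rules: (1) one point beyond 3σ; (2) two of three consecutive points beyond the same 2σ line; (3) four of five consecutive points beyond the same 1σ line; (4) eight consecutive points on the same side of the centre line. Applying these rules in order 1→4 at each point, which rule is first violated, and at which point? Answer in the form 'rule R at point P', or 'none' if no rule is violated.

none

Zone of each point (C = within 1σ̂, B = 1σ̂–2σ̂, A = 2σ̂–3σ̂, * = beyond 3σ̂; sign = side of CL): 1:-B, 2:-C, 3:+C, 4:+C, 5:+C, 6:-C, 7:-C, 8:+C, 9:+B, 10:-B, 11:-C, 12:+B, 13:+C, 14:-C, 15:-B, 16:+C
No rule fires across all 16 points.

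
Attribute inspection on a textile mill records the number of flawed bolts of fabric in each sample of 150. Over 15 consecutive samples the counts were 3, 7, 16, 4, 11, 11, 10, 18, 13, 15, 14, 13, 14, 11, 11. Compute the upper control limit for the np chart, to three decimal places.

21.137

p̄ = Σdᵢ / (k·n) = 171 / (15 × 150) = 0.07600
UCL = np̄ + 3·√(np̄(1−p̄)) = 11.4000 + 3 × √(11.4000×0.92400) = 11.4000 + 3 × 3.2456 = 21.1367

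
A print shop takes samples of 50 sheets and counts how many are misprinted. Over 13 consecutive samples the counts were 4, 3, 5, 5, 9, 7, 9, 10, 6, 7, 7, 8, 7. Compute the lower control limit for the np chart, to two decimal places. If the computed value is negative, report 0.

0.00

p̄ = Σdᵢ / (k·n) = 87 / (13 × 50) = 0.13385
LCL = np̄ − 3·√(np̄(1−p̄)) = 6.6923 − 3 × 2.4076 = -0.5305 → 0 (negative, so LCL = 0)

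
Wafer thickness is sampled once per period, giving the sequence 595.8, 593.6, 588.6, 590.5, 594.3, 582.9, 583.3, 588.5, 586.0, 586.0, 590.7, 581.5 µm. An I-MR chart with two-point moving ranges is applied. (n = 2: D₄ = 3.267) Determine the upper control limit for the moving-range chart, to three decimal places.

Moving ranges: 2.2, 5.0, 1.9, 3.8, 11.4, 0.4, 5.2, 2.5, 0.0, 4.7, 9.2; M̄R̄ = 46.3000 / 11 = 4.2091
UCL_MR = D₄·M̄R̄ = 3.267 × 4.2091 = 13.7511

13.751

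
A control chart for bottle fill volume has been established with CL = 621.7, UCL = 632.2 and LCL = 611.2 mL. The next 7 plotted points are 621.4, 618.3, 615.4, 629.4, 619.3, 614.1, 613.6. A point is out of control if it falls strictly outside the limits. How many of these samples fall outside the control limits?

0

All 7 points lie within [611.2, 632.2].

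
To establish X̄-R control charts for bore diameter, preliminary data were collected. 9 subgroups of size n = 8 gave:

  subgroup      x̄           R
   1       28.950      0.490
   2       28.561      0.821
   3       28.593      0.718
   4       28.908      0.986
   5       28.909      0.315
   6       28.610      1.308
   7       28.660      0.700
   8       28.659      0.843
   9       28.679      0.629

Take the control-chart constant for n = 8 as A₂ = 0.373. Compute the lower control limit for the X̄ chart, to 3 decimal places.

X̄̄ = (28.950 + 28.561 + 28.593 + 28.908 + 28.909 + 28.610 + 28.660 + 28.659 + 28.679) / 9 = 258.5290 / 9 = 28.7254
R̄ = (0.490 + 0.821 + 0.718 + 0.986 + 0.315 + 1.308 + 0.700 + 0.843 + 0.629) / 9 = 6.8100 / 9 = 0.7567
LCL = X̄̄ − A₂·R̄ = 28.7254 − 0.373 × 0.7567 = 28.4432

28.443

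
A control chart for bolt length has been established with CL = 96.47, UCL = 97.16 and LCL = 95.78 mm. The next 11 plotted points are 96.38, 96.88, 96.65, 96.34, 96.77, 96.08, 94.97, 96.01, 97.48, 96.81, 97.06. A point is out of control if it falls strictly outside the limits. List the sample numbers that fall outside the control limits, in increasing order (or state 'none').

Compare each point to [95.78, 97.16]: sample 7 = 94.97 < LCL; sample 9 = 97.48 > UCL.

7, 9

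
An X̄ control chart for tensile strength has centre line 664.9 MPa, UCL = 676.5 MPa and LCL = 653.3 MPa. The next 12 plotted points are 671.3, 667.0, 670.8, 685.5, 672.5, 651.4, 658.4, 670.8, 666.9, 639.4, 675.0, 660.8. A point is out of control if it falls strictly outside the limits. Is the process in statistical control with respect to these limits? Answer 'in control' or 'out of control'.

out of control

Compare each point to [653.3, 676.5]: sample 4 = 685.5 > UCL; sample 6 = 651.4 < LCL; sample 10 = 639.4 < LCL.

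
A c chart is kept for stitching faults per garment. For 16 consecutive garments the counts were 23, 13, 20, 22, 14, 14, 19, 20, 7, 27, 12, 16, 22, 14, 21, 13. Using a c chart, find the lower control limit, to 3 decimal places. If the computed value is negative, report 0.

c̄ = (23 + 13 + 20 + 22 + 14 + 14 + 19 + 20 + 7 + 27 + 12 + 16 + 22 + 14 + 21 + 13) / 16 = 277 / 16 = 17.3125
LCL = c̄ − 3√c̄ = 17.3125 − 3 × 4.1608 = 4.8300

4.830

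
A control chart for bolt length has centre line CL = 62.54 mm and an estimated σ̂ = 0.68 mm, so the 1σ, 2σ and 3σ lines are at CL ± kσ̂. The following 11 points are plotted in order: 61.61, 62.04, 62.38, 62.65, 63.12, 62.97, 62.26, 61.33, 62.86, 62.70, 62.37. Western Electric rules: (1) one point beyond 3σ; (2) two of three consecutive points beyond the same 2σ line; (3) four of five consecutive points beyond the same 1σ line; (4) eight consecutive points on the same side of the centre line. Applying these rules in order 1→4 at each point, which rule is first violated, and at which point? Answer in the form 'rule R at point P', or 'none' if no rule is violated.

none

Zone of each point (C = within 1σ̂, B = 1σ̂–2σ̂, A = 2σ̂–3σ̂, * = beyond 3σ̂; sign = side of CL): 1:-B, 2:-C, 3:-C, 4:+C, 5:+C, 6:+C, 7:-C, 8:-B, 9:+C, 10:+C, 11:-C
No rule fires across all 11 points.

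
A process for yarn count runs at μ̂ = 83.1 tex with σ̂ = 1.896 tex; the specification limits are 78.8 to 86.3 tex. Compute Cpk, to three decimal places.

Cpu = (USL − μ̂) / (3σ̂) = (86.3 − 83.1) / (3 × 1.896) = 0.5626; Cpl = (μ̂ − LSL) / (3σ̂) = (83.1 − 78.8) / (3 × 1.896) = 0.7560; Cpk = min(Cpu, Cpl) = 0.5626

0.563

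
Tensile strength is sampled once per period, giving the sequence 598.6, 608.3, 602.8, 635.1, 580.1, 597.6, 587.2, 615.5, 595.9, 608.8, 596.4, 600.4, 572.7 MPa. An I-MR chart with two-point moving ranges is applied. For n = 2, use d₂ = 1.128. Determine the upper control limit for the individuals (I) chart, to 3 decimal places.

652.104

X̄ = (598.6 + 608.3 + 602.8 + 635.1 + 580.1 + 597.6 + 587.2 + 615.5 + 595.9 + 608.8 + 596.4 + 600.4 + 572.7) / 13 = 599.9538
Moving ranges: 9.7, 5.5, 32.3, 55.0, 17.5, 10.4, 28.3, 19.6, 12.9, 12.4, 4.0, 27.7; M̄R̄ = 235.3000 / 12 = 19.6083
UCL = X̄ + 3·M̄R̄/d₂ = 599.9538 + 3 × 19.6083 / 1.128 = 652.1037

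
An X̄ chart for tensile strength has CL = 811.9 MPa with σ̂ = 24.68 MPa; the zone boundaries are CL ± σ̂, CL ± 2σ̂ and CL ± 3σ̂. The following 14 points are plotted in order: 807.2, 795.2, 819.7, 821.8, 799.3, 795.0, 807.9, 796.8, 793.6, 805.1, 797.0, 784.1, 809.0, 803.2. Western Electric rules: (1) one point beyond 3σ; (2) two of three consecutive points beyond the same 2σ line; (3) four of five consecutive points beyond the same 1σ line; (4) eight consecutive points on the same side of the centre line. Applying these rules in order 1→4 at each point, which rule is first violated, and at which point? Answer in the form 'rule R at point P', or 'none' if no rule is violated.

Zone of each point (C = within 1σ̂, B = 1σ̂–2σ̂, A = 2σ̂–3σ̂, * = beyond 3σ̂; sign = side of CL): 1:-C, 2:-C, 3:+C, 4:+C, 5:-C, 6:-C, 7:-C, 8:-C, 9:-C, 10:-C, 11:-C, 12:-B, 13:-C, 14:-C
Rule 4 (eight consecutive points on the same side of the centre line) is satisfied at point 12.

rule 4 at point 12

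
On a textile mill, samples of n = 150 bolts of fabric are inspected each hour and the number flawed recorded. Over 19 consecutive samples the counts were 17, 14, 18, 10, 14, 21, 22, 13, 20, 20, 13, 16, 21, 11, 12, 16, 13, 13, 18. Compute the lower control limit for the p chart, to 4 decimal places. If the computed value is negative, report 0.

p̄ = Σdᵢ / (k·n) = 302 / (19 × 150) = 0.10596
LCL = p̄ − 3·√(p̄(1−p̄)/n) = 0.10596 − 3 × 0.02513 = 0.03057

0.0306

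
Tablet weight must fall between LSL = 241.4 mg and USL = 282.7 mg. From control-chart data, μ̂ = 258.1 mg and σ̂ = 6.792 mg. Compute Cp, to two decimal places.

Cp = (USL − LSL) / (6σ̂) = (282.7 − 241.4) / (6 × 6.792) = 41.3000 / 40.7520 = 1.0134

1.01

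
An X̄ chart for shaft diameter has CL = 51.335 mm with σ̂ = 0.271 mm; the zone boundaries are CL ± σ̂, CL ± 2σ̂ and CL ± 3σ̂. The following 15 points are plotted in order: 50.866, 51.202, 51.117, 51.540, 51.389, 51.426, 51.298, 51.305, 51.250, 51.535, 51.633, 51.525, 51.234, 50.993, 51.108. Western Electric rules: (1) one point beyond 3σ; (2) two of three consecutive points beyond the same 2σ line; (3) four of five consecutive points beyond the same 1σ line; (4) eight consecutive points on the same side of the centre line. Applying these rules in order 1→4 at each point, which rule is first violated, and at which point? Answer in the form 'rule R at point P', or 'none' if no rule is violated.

Zone of each point (C = within 1σ̂, B = 1σ̂–2σ̂, A = 2σ̂–3σ̂, * = beyond 3σ̂; sign = side of CL): 1:-B, 2:-C, 3:-C, 4:+C, 5:+C, 6:+C, 7:-C, 8:-C, 9:-C, 10:+C, 11:+B, 12:+C, 13:-C, 14:-B, 15:-C
No rule fires across all 15 points.

none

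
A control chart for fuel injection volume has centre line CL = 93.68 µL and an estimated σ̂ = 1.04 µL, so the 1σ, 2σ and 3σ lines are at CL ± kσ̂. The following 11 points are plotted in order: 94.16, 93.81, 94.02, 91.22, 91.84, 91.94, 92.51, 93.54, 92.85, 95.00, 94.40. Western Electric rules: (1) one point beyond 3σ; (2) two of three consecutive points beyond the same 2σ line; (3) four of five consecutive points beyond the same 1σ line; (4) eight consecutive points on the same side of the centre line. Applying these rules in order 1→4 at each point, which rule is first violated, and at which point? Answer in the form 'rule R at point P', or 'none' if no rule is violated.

Zone of each point (C = within 1σ̂, B = 1σ̂–2σ̂, A = 2σ̂–3σ̂, * = beyond 3σ̂; sign = side of CL): 1:+C, 2:+C, 3:+C, 4:-A, 5:-B, 6:-B, 7:-B, 8:-C, 9:-C, 10:+B, 11:+C
Rule 3 (four of five consecutive points beyond the same 1σ limit) is satisfied at point 7.

rule 3 at point 7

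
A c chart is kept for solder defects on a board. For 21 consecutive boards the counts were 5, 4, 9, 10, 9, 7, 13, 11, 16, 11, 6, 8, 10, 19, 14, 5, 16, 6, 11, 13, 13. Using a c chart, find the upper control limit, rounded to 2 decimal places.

c̄ = (5 + 4 + 9 + 10 + 9 + 7 + 13 + 11 + 16 + 11 + 6 + 8 + 10 + 19 + 14 + 5 + 16 + 6 + 11 + 13 + 13) / 21 = 216 / 21 = 10.2857
UCL = c̄ + 3√c̄ = 10.2857 + 3 × √10.2857 = 10.2857 + 3 × 3.2071 = 19.9071

19.91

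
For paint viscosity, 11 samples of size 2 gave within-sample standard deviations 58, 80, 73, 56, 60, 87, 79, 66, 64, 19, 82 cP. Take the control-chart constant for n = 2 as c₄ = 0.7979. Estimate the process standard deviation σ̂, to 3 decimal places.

82.489

s̄ = (58 + 80 + 73 + 56 + 60 + 87 + 79 + 66 + 64 + 19 + 82) / 11 = 65.8182
σ̂ = s̄ / c₄ = 65.8182 / 0.7979 = 82.4893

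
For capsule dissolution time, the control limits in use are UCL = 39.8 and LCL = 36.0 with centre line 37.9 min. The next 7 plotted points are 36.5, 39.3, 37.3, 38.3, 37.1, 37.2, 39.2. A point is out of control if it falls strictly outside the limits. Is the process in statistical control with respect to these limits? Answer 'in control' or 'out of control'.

All 7 points lie within [36.0, 39.8].

in control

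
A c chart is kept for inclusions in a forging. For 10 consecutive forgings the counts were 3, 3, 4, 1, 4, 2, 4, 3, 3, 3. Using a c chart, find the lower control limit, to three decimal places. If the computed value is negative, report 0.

0.000

c̄ = (3 + 3 + 4 + 1 + 4 + 2 + 4 + 3 + 3 + 3) / 10 = 30 / 10 = 3.0000
LCL = c̄ − 3√c̄ = 3.0000 − 3 × 1.7321 = -2.1962 → 0 (cannot be negative)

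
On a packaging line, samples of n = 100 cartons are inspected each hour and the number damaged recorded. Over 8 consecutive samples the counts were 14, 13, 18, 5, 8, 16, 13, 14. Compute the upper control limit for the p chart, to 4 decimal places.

0.2259

p̄ = Σdᵢ / (k·n) = 101 / (8 × 100) = 0.12625
UCL = p̄ + 3·√(p̄(1−p̄)/n) = 0.12625 + 3 × √(0.12625×0.87375/100) = 0.12625 + 3 × 0.03321 = 0.22589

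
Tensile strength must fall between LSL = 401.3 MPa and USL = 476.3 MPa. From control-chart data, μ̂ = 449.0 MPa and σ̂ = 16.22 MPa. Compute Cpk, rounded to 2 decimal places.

0.56

Cpu = (USL − μ̂) / (3σ̂) = (476.3 − 449.0) / (3 × 16.22) = 0.5610; Cpl = (μ̂ − LSL) / (3σ̂) = (449.0 − 401.3) / (3 × 16.22) = 0.9803; Cpk = min(Cpu, Cpl) = 0.5610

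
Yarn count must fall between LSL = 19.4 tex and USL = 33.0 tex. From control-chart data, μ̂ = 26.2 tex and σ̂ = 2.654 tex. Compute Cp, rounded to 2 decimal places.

Cp = (USL − LSL) / (6σ̂) = (33.0 − 19.4) / (6 × 2.654) = 13.6000 / 15.9240 = 0.8541

0.85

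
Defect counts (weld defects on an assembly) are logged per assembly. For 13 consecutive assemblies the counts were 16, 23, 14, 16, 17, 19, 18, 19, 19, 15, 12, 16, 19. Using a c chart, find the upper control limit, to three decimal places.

c̄ = (16 + 23 + 14 + 16 + 17 + 19 + 18 + 19 + 19 + 15 + 12 + 16 + 19) / 13 = 223 / 13 = 17.1538
UCL = c̄ + 3√c̄ = 17.1538 + 3 × √17.1538 = 17.1538 + 3 × 4.1417 = 29.5790

29.579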